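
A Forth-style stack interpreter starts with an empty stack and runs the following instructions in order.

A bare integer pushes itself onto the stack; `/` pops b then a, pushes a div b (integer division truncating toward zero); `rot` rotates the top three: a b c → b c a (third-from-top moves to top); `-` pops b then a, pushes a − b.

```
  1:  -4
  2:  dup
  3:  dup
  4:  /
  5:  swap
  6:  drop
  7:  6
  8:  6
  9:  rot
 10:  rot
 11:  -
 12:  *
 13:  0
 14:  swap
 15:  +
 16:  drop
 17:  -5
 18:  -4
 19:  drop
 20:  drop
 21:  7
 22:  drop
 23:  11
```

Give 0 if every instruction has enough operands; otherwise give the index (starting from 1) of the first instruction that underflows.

-4   → [-4]
dup  → [-4, -4]
dup  → [-4, -4, -4]
/    → [-4, 1]
swap → [1, -4]
drop → [1]
6    → [1, 6]
6    → [1, 6, 6]
rot  → [6, 6, 1]
rot  → [6, 1, 6]
-    → [6, -5]
*    → [-30]
0    → [-30, 0]
swap → [0, -30]
+    → [-30]
drop → []
-5   → [-5]
-4   → [-5, -4]
drop → [-5]
drop → []
7    → [7]
drop → []
11   → [11]

0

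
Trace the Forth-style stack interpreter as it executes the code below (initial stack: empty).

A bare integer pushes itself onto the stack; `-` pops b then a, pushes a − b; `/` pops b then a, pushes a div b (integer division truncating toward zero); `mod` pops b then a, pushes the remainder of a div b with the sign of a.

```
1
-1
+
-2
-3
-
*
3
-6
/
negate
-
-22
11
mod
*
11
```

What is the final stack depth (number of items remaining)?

2

1      -> [1]
-1     -> [1, -1]
+      -> [0]
-2     -> [0, -2]
-3     -> [0, -2, -3]
-      -> [0, 1]
*      -> [0]
3      -> [0, 3]
-6     -> [0, 3, -6]
/      -> [0, 0]
negate -> [0, 0]
-      -> [0]
-22    -> [0, -22]
11     -> [0, -22, 11]
mod    -> [0, 0]
*      -> [0]
11     -> [0, 11]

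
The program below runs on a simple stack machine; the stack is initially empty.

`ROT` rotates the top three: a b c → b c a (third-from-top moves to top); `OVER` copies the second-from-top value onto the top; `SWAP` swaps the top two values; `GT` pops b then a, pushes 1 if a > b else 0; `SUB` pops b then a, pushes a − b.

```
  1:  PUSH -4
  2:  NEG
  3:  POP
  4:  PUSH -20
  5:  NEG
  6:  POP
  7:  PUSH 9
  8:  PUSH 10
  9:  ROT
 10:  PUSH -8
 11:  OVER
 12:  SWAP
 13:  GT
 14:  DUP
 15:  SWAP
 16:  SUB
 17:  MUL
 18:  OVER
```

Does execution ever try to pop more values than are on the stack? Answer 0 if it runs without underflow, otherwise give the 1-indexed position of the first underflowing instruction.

9

PUSH -4  → [-4]
NEG      → [4]
POP      → []
PUSH -20 → [-20]
NEG      → [20]
POP      → []
PUSH 9   → [9]
PUSH 10  → [9, 10]
ROT  — needs 3 operands, stack has 2 → underflow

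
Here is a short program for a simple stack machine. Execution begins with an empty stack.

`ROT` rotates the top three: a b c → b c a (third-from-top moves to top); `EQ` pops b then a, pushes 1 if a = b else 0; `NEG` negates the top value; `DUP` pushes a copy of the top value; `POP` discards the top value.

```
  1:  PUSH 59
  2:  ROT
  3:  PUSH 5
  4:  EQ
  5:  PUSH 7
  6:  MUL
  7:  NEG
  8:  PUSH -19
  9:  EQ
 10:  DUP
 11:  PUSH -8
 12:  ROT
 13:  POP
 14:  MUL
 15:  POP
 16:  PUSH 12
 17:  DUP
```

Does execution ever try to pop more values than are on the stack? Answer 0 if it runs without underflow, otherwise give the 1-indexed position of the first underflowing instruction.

2

PUSH 59 : [59]
ROT  — needs 3 operands, stack has 1 → underflow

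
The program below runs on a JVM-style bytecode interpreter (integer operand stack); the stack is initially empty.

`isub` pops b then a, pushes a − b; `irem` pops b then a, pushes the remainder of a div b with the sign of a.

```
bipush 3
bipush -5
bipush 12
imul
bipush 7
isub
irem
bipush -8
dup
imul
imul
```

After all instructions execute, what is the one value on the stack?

192

bipush 3   [3]
bipush -5  [3, -5]
bipush 12  [3, -5, 12]
imul       [3, -60]
bipush 7   [3, -60, 7]
isub       [3, -67]
irem       [3]
bipush -8  [3, -8]
dup        [3, -8, -8]
imul       [3, 64]
imul       [192]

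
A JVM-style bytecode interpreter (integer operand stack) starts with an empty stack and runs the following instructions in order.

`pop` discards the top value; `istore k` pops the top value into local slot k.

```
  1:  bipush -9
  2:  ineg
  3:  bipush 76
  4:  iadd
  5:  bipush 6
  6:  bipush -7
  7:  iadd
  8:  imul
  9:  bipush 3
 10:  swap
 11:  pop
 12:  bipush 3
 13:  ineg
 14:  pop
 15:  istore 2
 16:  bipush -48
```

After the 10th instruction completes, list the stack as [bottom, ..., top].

[3, -85]

bipush -9 : -9
ineg      : 9
bipush 76 : 9 76
iadd      : 85
bipush 6  : 85 6
bipush -7 : 85 6 -7
iadd      : 85 -1
imul      : -85
bipush 3  : -85 3
swap      : 3 -85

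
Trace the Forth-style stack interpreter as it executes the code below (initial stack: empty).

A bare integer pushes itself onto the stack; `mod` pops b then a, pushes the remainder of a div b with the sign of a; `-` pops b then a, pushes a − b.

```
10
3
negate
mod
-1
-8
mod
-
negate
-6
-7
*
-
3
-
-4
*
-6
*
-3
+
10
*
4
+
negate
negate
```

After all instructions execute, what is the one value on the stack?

10     → [10]
3      → [10, 3]
negate → [10, -3]
mod    → [1]
-1     → [1, -1]
-8     → [1, -1, -8]
mod    → [1, -1]
-      → [2]
negate → [-2]
-6     → [-2, -6]
-7     → [-2, -6, -7]
*      → [-2, 42]
-      → [-44]
3      → [-44, 3]
-      → [-47]
-4     → [-47, -4]
*      → [188]
-6     → [188, -6]
*      → [-1128]
-3     → [-1128, -3]
+      → [-1131]
10     → [-1131, 10]
*      → [-11310]
4      → [-11310, 4]
+      → [-11306]
negate → [11306]
negate → [-11306]

-11306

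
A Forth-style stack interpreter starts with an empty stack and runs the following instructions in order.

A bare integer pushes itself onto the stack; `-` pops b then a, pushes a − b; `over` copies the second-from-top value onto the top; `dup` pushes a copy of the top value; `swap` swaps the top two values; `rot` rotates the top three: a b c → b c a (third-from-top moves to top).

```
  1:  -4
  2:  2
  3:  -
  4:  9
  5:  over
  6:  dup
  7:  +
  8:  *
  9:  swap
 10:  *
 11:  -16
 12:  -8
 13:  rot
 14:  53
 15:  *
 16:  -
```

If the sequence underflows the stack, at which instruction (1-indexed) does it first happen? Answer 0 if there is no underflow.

0

-4   -> -4
2    -> -4 2
-    -> -6
9    -> -6 9
over -> -6 9 -6
dup  -> -6 9 -6 -6
+    -> -6 9 -12
*    -> -6 -108
swap -> -108 -6
*    -> 648
-16  -> 648 -16
-8   -> 648 -16 -8
rot  -> -16 -8 648
53   -> -16 -8 648 53
*    -> -16 -8 34344
-    -> -16 -34352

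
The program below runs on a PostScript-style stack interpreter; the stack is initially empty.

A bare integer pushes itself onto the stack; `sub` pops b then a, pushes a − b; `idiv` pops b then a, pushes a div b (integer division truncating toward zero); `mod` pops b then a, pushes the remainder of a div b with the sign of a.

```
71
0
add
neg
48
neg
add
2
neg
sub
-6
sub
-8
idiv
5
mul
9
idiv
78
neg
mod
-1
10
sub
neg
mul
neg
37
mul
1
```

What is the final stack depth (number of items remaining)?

2

71   → [71]
0    → [71, 0]
add  → [71]
neg  → [-71]
48   → [-71, 48]
neg  → [-71, -48]
add  → [-119]
2    → [-119, 2]
neg  → [-119, -2]
sub  → [-117]
-6   → [-117, -6]
sub  → [-111]
-8   → [-111, -8]
idiv → [13]
5    → [13, 5]
mul  → [65]
9    → [65, 9]
idiv → [7]
78   → [7, 78]
neg  → [7, -78]
mod  → [7]
-1   → [7, -1]
10   → [7, -1, 10]
sub  → [7, -11]
neg  → [7, 11]
mul  → [77]
neg  → [-77]
37   → [-77, 37]
mul  → [-2849]
1    → [-2849, 1]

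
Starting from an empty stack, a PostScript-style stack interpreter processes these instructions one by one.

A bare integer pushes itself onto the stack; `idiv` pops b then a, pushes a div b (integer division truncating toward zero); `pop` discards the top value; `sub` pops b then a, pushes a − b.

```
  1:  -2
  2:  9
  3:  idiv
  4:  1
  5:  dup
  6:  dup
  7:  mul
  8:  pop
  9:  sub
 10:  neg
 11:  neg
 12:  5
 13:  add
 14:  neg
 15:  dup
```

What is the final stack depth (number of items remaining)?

-2   -> [-2]
9    -> [-2, 9]
idiv -> [0]
1    -> [0, 1]
dup  -> [0, 1, 1]
dup  -> [0, 1, 1, 1]
mul  -> [0, 1, 1]
pop  -> [0, 1]
sub  -> [-1]
neg  -> [1]
neg  -> [-1]
5    -> [-1, 5]
add  -> [4]
neg  -> [-4]
dup  -> [-4, -4]

2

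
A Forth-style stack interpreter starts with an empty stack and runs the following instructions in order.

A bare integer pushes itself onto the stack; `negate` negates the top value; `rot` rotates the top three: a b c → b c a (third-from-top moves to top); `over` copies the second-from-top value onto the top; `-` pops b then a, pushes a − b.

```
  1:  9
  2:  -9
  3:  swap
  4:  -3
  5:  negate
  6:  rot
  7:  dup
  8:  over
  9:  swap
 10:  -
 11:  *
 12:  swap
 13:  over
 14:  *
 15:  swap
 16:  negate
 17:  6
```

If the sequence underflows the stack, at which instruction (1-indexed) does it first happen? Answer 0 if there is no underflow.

0

9      → 9
-9     → 9 -9
swap   → -9 9
-3     → -9 9 -3
negate → -9 9 3
rot    → 9 3 -9
dup    → 9 3 -9 -9
over   → 9 3 -9 -9 -9
swap   → 9 3 -9 -9 -9
-      → 9 3 -9 0
*      → 9 3 0
swap   → 9 0 3
over   → 9 0 3 0
*      → 9 0 0
swap   → 9 0 0
negate → 9 0 0
6      → 9 0 0 6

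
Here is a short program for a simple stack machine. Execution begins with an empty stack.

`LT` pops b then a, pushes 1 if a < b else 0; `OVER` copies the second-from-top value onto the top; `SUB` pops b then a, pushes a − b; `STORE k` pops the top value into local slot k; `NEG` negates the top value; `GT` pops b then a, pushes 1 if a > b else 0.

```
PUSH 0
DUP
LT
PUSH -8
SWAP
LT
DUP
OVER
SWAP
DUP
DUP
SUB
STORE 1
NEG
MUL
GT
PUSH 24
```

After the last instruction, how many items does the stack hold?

PUSH 0  : 0
DUP     : 0 0
LT      : 0
PUSH -8 : 0 -8
SWAP    : -8 0
LT      : 1
DUP     : 1 1
OVER    : 1 1 1
SWAP    : 1 1 1
DUP     : 1 1 1 1
DUP     : 1 1 1 1 1
SUB     : 1 1 1 0
STORE 1 : 1 1 1
NEG     : 1 1 -1
MUL     : 1 -1
GT      : 1
PUSH 24 : 1 24

2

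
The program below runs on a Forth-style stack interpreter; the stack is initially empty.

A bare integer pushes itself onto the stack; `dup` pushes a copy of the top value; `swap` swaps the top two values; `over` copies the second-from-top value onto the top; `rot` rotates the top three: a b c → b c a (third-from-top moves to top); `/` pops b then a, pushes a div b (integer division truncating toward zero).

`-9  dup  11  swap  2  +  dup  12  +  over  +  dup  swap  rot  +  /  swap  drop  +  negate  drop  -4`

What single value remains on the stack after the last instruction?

-4

-9     -> -9
dup    -> -9 -9
11     -> -9 -9 11
swap   -> -9 11 -9
2      -> -9 11 -9 2
+      -> -9 11 -7
dup    -> -9 11 -7 -7
12     -> -9 11 -7 -7 12
+      -> -9 11 -7 5
over   -> -9 11 -7 5 -7
+      -> -9 11 -7 -2
dup    -> -9 11 -7 -2 -2
swap   -> -9 11 -7 -2 -2
rot    -> -9 11 -2 -2 -7
+      -> -9 11 -2 -9
/      -> -9 11 0
swap   -> -9 0 11
drop   -> -9 0
+      -> -9
negate -> 9
drop   -> (empty)
-4     -> -4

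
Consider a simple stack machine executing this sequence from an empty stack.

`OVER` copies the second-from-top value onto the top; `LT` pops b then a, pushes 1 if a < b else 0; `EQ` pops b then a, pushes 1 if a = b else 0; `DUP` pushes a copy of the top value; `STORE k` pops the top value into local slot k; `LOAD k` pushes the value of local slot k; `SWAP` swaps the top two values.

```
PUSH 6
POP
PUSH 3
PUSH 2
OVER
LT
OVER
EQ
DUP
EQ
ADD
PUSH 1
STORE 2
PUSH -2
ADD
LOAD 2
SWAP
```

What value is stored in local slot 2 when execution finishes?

PUSH 6  -> [6]
POP     -> []
PUSH 3  -> [3]
PUSH 2  -> [3, 2]
OVER    -> [3, 2, 3]
LT      -> [3, 1]
OVER    -> [3, 1, 3]
EQ      -> [3, 0]
DUP     -> [3, 0, 0]
EQ      -> [3, 1]
ADD     -> [4]
PUSH 1  -> [4, 1]
STORE 2 -> [4]
PUSH -2 -> [4, -2]
ADD     -> [2]
LOAD 2  -> [2, 1]
SWAP    -> [1, 2]

1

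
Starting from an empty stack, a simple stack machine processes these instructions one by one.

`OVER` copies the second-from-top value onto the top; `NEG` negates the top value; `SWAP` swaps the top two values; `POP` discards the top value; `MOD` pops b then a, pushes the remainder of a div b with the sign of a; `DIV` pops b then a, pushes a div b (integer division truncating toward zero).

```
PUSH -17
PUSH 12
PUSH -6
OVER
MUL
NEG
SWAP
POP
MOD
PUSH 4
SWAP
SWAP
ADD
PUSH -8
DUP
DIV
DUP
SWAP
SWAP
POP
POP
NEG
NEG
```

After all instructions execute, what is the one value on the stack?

-13

PUSH -17 -> [-17]
PUSH 12  -> [-17, 12]
PUSH -6  -> [-17, 12, -6]
OVER     -> [-17, 12, -6, 12]
MUL      -> [-17, 12, -72]
NEG      -> [-17, 12, 72]
SWAP     -> [-17, 72, 12]
POP      -> [-17, 72]
MOD      -> [-17]
PUSH 4   -> [-17, 4]
SWAP     -> [4, -17]
SWAP     -> [-17, 4]
ADD      -> [-13]
PUSH -8  -> [-13, -8]
DUP      -> [-13, -8, -8]
DIV      -> [-13, 1]
DUP      -> [-13, 1, 1]
SWAP     -> [-13, 1, 1]
SWAP     -> [-13, 1, 1]
POP      -> [-13, 1]
POP      -> [-13]
NEG      -> [13]
NEG      -> [-13]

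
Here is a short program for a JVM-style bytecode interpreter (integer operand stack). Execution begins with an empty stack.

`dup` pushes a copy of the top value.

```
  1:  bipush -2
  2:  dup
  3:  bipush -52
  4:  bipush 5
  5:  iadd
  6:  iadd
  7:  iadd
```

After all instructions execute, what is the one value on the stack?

-51

bipush -2  → [-2]
dup        → [-2, -2]
bipush -52 → [-2, -2, -52]
bipush 5   → [-2, -2, -52, 5]
iadd       → [-2, -2, -47]
iadd       → [-2, -49]
iadd       → [-51]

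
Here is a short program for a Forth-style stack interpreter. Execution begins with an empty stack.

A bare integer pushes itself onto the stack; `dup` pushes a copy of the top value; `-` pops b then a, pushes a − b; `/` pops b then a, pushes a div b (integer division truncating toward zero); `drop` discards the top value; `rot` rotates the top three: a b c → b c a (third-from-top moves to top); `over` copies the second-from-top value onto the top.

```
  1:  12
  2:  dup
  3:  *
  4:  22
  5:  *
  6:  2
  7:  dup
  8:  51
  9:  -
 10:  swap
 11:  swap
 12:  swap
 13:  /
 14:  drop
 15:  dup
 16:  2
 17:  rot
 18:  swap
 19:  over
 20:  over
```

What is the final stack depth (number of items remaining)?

12   -> 12
dup  -> 12 12
*    -> 144
22   -> 144 22
*    -> 3168
2    -> 3168 2
dup  -> 3168 2 2
51   -> 3168 2 2 51
-    -> 3168 2 -49
swap -> 3168 -49 2
swap -> 3168 2 -49
swap -> 3168 -49 2
/    -> 3168 -24
drop -> 3168
dup  -> 3168 3168
2    -> 3168 3168 2
rot  -> 3168 2 3168
swap -> 3168 3168 2
over -> 3168 3168 2 3168
over -> 3168 3168 2 3168 2

5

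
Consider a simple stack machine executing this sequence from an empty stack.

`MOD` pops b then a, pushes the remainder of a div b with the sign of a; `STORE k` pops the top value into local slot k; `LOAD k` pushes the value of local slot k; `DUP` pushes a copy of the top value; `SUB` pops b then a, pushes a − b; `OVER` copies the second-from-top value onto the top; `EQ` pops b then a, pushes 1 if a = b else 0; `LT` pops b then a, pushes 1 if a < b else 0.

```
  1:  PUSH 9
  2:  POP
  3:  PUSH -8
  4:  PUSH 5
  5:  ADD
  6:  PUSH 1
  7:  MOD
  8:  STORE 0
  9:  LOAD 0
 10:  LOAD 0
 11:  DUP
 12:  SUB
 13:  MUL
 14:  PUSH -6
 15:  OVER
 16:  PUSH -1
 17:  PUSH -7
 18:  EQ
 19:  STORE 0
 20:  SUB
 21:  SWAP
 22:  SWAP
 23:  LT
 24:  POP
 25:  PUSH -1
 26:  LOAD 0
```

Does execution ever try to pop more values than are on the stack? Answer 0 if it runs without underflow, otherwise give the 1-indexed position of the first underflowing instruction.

0

PUSH 9  : [9]
POP     : []
PUSH -8 : [-8]
PUSH 5  : [-8, 5]
ADD     : [-3]
PUSH 1  : [-3, 1]
MOD     : [0]
STORE 0 : []
LOAD 0  : [0]
LOAD 0  : [0, 0]
DUP     : [0, 0, 0]
SUB     : [0, 0]
MUL     : [0]
PUSH -6 : [0, -6]
OVER    : [0, -6, 0]
PUSH -1 : [0, -6, 0, -1]
PUSH -7 : [0, -6, 0, -1, -7]
EQ      : [0, -6, 0, 0]
STORE 0 : [0, -6, 0]
SUB     : [0, -6]
SWAP    : [-6, 0]
SWAP    : [0, -6]
LT      : [0]
POP     : []
PUSH -1 : [-1]
LOAD 0  : [-1, 0]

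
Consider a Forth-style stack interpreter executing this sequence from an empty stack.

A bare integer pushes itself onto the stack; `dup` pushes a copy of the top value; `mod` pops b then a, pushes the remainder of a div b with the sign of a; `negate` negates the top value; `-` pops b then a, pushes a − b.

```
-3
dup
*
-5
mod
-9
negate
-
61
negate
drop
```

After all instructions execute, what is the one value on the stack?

-5

-3     : [-3]
dup    : [-3, -3]
*      : [9]
-5     : [9, -5]
mod    : [4]
-9     : [4, -9]
negate : [4, 9]
-      : [-5]
61     : [-5, 61]
negate : [-5, -61]
drop   : [-5]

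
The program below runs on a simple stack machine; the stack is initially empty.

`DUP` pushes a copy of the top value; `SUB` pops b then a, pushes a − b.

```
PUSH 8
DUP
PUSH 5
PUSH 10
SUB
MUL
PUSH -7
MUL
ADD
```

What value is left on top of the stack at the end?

288

PUSH 8  : [8]
DUP     : [8, 8]
PUSH 5  : [8, 8, 5]
PUSH 10 : [8, 8, 5, 10]
SUB     : [8, 8, -5]
MUL     : [8, -40]
PUSH -7 : [8, -40, -7]
MUL     : [8, 280]
ADD     : [288]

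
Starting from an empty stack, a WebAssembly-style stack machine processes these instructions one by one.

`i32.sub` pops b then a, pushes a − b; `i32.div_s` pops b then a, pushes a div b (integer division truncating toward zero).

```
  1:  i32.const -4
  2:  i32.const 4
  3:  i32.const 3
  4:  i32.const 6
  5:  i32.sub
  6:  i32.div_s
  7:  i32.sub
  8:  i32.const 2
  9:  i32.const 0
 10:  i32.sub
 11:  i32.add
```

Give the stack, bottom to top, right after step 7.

[-3]

i32.const -4  -4
i32.const 4   -4 4
i32.const 3   -4 4 3
i32.const 6   -4 4 3 6
i32.sub       -4 4 -3
i32.div_s     -4 -1
i32.sub       -3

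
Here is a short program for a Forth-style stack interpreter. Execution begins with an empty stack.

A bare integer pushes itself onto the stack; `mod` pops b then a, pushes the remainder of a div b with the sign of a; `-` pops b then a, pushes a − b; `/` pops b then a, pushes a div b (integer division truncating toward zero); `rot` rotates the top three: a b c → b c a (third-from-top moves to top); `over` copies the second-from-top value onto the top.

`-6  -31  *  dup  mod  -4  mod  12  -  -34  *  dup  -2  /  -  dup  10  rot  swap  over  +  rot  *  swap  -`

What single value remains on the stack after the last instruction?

-6   -> [-6]
-31  -> [-6, -31]
*    -> [186]
dup  -> [186, 186]
mod  -> [0]
-4   -> [0, -4]
mod  -> [0]
12   -> [0, 12]
-    -> [-12]
-34  -> [-12, -34]
*    -> [408]
dup  -> [408, 408]
-2   -> [408, 408, -2]
/    -> [408, -204]
-    -> [612]
dup  -> [612, 612]
10   -> [612, 612, 10]
rot  -> [612, 10, 612]
swap -> [612, 612, 10]
over -> [612, 612, 10, 612]
+    -> [612, 612, 622]
rot  -> [612, 622, 612]
*    -> [612, 380664]
swap -> [380664, 612]
-    -> [380052]

380052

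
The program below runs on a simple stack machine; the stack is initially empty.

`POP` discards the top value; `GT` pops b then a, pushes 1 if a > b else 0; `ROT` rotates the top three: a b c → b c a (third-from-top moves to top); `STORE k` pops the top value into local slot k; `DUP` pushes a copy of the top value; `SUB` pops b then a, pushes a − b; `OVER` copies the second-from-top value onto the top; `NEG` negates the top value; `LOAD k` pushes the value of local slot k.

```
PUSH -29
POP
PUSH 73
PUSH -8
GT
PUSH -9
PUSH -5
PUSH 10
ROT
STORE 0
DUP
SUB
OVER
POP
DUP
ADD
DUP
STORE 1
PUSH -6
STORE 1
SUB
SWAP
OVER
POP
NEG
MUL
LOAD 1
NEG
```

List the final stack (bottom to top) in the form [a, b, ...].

PUSH -29 → [-29]
POP      → []
PUSH 73  → [73]
PUSH -8  → [73, -8]
GT       → [1]
PUSH -9  → [1, -9]
PUSH -5  → [1, -9, -5]
PUSH 10  → [1, -9, -5, 10]
ROT      → [1, -5, 10, -9]
STORE 0  → [1, -5, 10]
DUP      → [1, -5, 10, 10]
SUB      → [1, -5, 0]
OVER     → [1, -5, 0, -5]
POP      → [1, -5, 0]
DUP      → [1, -5, 0, 0]
ADD      → [1, -5, 0]
DUP      → [1, -5, 0, 0]
STORE 1  → [1, -5, 0]
PUSH -6  → [1, -5, 0, -6]
STORE 1  → [1, -5, 0]
SUB      → [1, -5]
SWAP     → [-5, 1]
OVER     → [-5, 1, -5]
POP      → [-5, 1]
NEG      → [-5, -1]
MUL      → [5]
LOAD 1   → [5, -6]
NEG      → [5, 6]

[5, 6]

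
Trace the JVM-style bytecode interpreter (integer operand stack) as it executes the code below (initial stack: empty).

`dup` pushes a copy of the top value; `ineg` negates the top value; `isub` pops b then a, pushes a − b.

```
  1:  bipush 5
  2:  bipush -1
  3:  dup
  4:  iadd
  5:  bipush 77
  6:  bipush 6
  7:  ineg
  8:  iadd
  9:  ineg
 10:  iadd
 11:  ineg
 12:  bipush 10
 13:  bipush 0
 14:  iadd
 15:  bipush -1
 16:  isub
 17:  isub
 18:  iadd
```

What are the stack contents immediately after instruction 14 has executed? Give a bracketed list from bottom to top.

bipush 5  -> [5]
bipush -1 -> [5, -1]
dup       -> [5, -1, -1]
iadd      -> [5, -2]
bipush 77 -> [5, -2, 77]
bipush 6  -> [5, -2, 77, 6]
ineg      -> [5, -2, 77, -6]
iadd      -> [5, -2, 71]
ineg      -> [5, -2, -71]
iadd      -> [5, -73]
ineg      -> [5, 73]
bipush 10 -> [5, 73, 10]
bipush 0  -> [5, 73, 10, 0]
iadd      -> [5, 73, 10]

[5, 73, 10]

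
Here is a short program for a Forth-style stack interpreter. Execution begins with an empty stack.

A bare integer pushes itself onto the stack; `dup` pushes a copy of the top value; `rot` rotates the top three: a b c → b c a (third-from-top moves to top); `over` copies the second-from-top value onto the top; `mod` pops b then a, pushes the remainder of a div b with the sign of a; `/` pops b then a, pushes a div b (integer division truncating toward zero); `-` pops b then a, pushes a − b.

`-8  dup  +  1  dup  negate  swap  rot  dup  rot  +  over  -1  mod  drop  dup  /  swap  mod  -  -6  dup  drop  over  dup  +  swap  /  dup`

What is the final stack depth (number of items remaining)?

-8      [-8]
dup     [-8, -8]
+       [-16]
1       [-16, 1]
dup     [-16, 1, 1]
negate  [-16, 1, -1]
swap    [-16, -1, 1]
rot     [-1, 1, -16]
dup     [-1, 1, -16, -16]
rot     [-1, -16, -16, 1]
+       [-1, -16, -15]
over    [-1, -16, -15, -16]
-1      [-1, -16, -15, -16, -1]
mod     [-1, -16, -15, 0]
drop    [-1, -16, -15]
dup     [-1, -16, -15, -15]
/       [-1, -16, 1]
swap    [-1, 1, -16]
mod     [-1, 1]
-       [-2]
-6      [-2, -6]
dup     [-2, -6, -6]
drop    [-2, -6]
over    [-2, -6, -2]
dup     [-2, -6, -2, -2]
+       [-2, -6, -4]
swap    [-2, -4, -6]
/       [-2, 0]
dup     [-2, 0, 0]

3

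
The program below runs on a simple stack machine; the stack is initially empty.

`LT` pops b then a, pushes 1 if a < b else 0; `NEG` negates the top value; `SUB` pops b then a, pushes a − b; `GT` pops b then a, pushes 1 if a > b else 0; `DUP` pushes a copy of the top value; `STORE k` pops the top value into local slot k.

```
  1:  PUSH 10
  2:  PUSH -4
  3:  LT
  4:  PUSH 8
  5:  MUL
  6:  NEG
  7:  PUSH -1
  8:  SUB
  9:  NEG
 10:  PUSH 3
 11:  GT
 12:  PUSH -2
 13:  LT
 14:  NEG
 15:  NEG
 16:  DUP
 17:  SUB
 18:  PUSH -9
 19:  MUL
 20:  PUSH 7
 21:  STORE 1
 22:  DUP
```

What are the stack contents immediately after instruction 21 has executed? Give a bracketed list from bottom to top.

PUSH 10 → [10]
PUSH -4 → [10, -4]
LT      → [0]
PUSH 8  → [0, 8]
MUL     → [0]
NEG     → [0]
PUSH -1 → [0, -1]
SUB     → [1]
NEG     → [-1]
PUSH 3  → [-1, 3]
GT      → [0]
PUSH -2 → [0, -2]
LT      → [0]
NEG     → [0]
NEG     → [0]
DUP     → [0, 0]
SUB     → [0]
PUSH -9 → [0, -9]
MUL     → [0]
PUSH 7  → [0, 7]
STORE 1 → [0]

[0]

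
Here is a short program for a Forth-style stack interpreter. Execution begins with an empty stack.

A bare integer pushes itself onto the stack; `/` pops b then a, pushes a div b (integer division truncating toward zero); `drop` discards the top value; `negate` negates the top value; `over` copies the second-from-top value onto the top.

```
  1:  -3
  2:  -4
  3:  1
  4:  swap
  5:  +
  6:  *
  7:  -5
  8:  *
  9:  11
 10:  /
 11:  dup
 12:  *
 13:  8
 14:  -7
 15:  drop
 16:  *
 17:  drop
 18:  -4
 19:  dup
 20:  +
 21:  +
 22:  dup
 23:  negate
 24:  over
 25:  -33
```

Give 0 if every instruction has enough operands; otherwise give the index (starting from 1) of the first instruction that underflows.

-3    [-3]
-4    [-3, -4]
1     [-3, -4, 1]
swap  [-3, 1, -4]
+     [-3, -3]
*     [9]
-5    [9, -5]
*     [-45]
11    [-45, 11]
/     [-4]
dup   [-4, -4]
*     [16]
8     [16, 8]
-7    [16, 8, -7]
drop  [16, 8]
*     [128]
drop  []
-4    [-4]
dup   [-4, -4]
+     [-8]
+  — needs 2 operands, stack has 1 → underflow

21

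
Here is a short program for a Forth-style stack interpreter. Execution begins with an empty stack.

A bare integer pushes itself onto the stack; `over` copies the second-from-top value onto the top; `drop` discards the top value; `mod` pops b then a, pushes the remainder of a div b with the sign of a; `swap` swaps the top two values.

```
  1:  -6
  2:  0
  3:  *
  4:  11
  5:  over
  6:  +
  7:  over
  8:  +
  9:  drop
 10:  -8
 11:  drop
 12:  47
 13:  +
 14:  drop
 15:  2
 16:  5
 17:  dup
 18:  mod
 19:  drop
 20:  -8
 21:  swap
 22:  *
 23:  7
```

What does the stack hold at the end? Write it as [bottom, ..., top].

[-16, 7]

-6   → [-6]
0    → [-6, 0]
*    → [0]
11   → [0, 11]
over → [0, 11, 0]
+    → [0, 11]
over → [0, 11, 0]
+    → [0, 11]
drop → [0]
-8   → [0, -8]
drop → [0]
47   → [0, 47]
+    → [47]
drop → []
2    → [2]
5    → [2, 5]
dup  → [2, 5, 5]
mod  → [2, 0]
drop → [2]
-8   → [2, -8]
swap → [-8, 2]
*    → [-16]
7    → [-16, 7]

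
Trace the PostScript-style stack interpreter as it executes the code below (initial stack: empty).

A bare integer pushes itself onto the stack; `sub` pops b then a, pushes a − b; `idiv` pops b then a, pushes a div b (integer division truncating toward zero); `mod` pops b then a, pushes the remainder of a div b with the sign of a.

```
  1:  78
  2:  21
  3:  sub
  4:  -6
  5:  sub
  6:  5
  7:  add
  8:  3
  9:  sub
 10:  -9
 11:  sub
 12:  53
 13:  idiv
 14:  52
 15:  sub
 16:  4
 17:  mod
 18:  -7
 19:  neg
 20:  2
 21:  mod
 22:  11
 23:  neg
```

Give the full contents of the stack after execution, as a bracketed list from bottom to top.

78    78
21    78 21
sub   57
-6    57 -6
sub   63
5     63 5
add   68
3     68 3
sub   65
-9    65 -9
sub   74
53    74 53
idiv  1
52    1 52
sub   -51
4     -51 4
mod   -3
-7    -3 -7
neg   -3 7
2     -3 7 2
mod   -3 1
11    -3 1 11
neg   -3 1 -11

[-3, 1, -11]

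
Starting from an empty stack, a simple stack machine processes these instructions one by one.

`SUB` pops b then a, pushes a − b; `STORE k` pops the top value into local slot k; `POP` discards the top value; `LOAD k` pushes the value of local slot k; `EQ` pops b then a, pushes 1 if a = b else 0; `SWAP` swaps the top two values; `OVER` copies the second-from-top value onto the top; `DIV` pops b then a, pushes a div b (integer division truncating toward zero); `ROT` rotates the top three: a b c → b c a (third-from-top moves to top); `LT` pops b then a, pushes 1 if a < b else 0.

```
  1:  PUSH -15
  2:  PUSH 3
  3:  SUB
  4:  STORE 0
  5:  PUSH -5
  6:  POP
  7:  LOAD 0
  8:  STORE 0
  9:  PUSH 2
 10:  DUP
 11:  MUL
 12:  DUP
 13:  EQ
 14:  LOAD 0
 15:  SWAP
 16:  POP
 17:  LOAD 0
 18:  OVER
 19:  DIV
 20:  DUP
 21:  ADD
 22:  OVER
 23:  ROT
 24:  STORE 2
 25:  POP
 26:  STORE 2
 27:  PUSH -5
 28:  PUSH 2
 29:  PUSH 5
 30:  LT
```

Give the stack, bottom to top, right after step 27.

PUSH -15 → [-15]
PUSH 3   → [-15, 3]
SUB      → [-18]
STORE 0  → []
PUSH -5  → [-5]
POP      → []
LOAD 0   → [-18]
STORE 0  → []
PUSH 2   → [2]
DUP      → [2, 2]
MUL      → [4]
DUP      → [4, 4]
EQ       → [1]
LOAD 0   → [1, -18]
SWAP     → [-18, 1]
POP      → [-18]
LOAD 0   → [-18, -18]
OVER     → [-18, -18, -18]
DIV      → [-18, 1]
DUP      → [-18, 1, 1]
ADD      → [-18, 2]
OVER     → [-18, 2, -18]
ROT      → [2, -18, -18]
STORE 2  → [2, -18]
POP      → [2]
STORE 2  → []
PUSH -5  → [-5]

[-5]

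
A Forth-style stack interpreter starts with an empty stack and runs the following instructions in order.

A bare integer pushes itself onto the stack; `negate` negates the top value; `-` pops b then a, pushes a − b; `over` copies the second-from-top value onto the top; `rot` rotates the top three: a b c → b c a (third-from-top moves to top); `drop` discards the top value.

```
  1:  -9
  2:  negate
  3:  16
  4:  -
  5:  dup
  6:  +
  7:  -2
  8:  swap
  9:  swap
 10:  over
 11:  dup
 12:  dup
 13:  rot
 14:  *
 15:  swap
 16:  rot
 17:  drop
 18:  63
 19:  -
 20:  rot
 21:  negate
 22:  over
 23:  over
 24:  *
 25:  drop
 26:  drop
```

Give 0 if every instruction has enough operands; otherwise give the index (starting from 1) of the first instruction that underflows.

0

-9     → [-9]
negate → [9]
16     → [9, 16]
-      → [-7]
dup    → [-7, -7]
+      → [-14]
-2     → [-14, -2]
swap   → [-2, -14]
swap   → [-14, -2]
over   → [-14, -2, -14]
dup    → [-14, -2, -14, -14]
dup    → [-14, -2, -14, -14, -14]
rot    → [-14, -2, -14, -14, -14]
*      → [-14, -2, -14, 196]
swap   → [-14, -2, 196, -14]
rot    → [-14, 196, -14, -2]
drop   → [-14, 196, -14]
63     → [-14, 196, -14, 63]
-      → [-14, 196, -77]
rot    → [196, -77, -14]
negate → [196, -77, 14]
over   → [196, -77, 14, -77]
over   → [196, -77, 14, -77, 14]
*      → [196, -77, 14, -1078]
drop   → [196, -77, 14]
drop   → [196, -77]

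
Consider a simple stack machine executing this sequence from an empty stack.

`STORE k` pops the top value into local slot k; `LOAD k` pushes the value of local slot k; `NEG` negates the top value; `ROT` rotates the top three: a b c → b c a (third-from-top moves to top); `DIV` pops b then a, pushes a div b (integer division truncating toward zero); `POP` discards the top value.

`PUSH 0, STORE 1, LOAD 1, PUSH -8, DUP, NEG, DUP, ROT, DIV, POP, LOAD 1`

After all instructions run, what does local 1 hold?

PUSH 0  -> 0
STORE 1 -> (empty)
LOAD 1  -> 0
PUSH -8 -> 0 -8
DUP     -> 0 -8 -8
NEG     -> 0 -8 8
DUP     -> 0 -8 8 8
ROT     -> 0 8 8 -8
DIV     -> 0 8 -1
POP     -> 0 8
LOAD 1  -> 0 8 0

0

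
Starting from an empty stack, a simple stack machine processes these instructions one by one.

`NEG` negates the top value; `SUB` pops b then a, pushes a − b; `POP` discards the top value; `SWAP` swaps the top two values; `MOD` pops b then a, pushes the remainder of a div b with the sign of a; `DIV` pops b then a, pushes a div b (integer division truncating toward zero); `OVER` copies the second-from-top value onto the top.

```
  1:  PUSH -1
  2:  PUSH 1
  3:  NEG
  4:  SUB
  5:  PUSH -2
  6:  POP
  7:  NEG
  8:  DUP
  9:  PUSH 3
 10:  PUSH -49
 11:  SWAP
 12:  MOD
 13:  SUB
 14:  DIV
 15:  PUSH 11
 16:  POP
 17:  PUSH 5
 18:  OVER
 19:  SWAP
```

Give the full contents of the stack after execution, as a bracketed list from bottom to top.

PUSH -1   [-1]
PUSH 1    [-1, 1]
NEG       [-1, -1]
SUB       [0]
PUSH -2   [0, -2]
POP       [0]
NEG       [0]
DUP       [0, 0]
PUSH 3    [0, 0, 3]
PUSH -49  [0, 0, 3, -49]
SWAP      [0, 0, -49, 3]
MOD       [0, 0, -1]
SUB       [0, 1]
DIV       [0]
PUSH 11   [0, 11]
POP       [0]
PUSH 5    [0, 5]
OVER      [0, 5, 0]
SWAP      [0, 0, 5]

[0, 0, 5]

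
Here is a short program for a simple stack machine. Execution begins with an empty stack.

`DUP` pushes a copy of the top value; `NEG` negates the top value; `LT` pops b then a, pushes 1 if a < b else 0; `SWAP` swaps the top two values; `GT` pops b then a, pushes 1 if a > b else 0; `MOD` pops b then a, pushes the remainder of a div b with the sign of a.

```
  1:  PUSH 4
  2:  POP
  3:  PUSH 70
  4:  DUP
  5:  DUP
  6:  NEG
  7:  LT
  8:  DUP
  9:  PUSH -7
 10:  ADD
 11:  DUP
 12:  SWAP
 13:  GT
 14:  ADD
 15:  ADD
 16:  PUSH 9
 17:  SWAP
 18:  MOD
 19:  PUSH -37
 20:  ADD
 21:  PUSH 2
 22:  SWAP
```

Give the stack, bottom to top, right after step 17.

PUSH 4  → [4]
POP     → []
PUSH 70 → [70]
DUP     → [70, 70]
DUP     → [70, 70, 70]
NEG     → [70, 70, -70]
LT      → [70, 0]
DUP     → [70, 0, 0]
PUSH -7 → [70, 0, 0, -7]
ADD     → [70, 0, -7]
DUP     → [70, 0, -7, -7]
SWAP    → [70, 0, -7, -7]
GT      → [70, 0, 0]
ADD     → [70, 0]
ADD     → [70]
PUSH 9  → [70, 9]
SWAP    → [9, 70]

[9, 70]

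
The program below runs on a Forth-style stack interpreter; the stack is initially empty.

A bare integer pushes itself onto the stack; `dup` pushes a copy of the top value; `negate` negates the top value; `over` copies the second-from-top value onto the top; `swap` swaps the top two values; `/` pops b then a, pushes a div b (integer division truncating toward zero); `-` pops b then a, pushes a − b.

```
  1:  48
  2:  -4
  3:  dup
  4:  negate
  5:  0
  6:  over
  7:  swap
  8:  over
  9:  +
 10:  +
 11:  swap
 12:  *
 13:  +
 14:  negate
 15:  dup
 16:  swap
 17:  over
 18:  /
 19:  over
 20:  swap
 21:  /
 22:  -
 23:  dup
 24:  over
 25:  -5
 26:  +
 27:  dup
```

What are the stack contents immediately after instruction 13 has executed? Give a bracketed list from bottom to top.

[48, 28]

48     → [48]
-4     → [48, -4]
dup    → [48, -4, -4]
negate → [48, -4, 4]
0      → [48, -4, 4, 0]
over   → [48, -4, 4, 0, 4]
swap   → [48, -4, 4, 4, 0]
over   → [48, -4, 4, 4, 0, 4]
+      → [48, -4, 4, 4, 4]
+      → [48, -4, 4, 8]
swap   → [48, -4, 8, 4]
*      → [48, -4, 32]
+      → [48, 28]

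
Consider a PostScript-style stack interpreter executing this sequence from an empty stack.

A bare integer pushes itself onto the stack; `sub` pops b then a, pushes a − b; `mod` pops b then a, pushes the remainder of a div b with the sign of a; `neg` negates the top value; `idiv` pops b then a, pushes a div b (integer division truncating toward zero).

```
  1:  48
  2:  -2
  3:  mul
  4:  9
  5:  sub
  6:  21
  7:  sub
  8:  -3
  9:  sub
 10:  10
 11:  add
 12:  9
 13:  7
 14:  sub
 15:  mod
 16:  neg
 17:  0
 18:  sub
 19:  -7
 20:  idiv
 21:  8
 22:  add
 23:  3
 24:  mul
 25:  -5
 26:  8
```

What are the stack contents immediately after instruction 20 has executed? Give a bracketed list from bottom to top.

[0]

48   : [48]
-2   : [48, -2]
mul  : [-96]
9    : [-96, 9]
sub  : [-105]
21   : [-105, 21]
sub  : [-126]
-3   : [-126, -3]
sub  : [-123]
10   : [-123, 10]
add  : [-113]
9    : [-113, 9]
7    : [-113, 9, 7]
sub  : [-113, 2]
mod  : [-1]
neg  : [1]
0    : [1, 0]
sub  : [1]
-7   : [1, -7]
idiv : [0]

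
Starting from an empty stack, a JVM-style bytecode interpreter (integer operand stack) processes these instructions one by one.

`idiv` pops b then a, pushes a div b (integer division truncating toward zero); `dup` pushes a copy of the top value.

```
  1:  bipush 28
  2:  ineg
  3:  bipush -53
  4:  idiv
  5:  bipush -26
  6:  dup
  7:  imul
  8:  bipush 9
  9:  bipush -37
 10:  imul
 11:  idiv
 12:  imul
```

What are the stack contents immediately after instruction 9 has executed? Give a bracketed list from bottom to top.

[0, 676, 9, -37]

bipush 28   [28]
ineg        [-28]
bipush -53  [-28, -53]
idiv        [0]
bipush -26  [0, -26]
dup         [0, -26, -26]
imul        [0, 676]
bipush 9    [0, 676, 9]
bipush -37  [0, 676, 9, -37]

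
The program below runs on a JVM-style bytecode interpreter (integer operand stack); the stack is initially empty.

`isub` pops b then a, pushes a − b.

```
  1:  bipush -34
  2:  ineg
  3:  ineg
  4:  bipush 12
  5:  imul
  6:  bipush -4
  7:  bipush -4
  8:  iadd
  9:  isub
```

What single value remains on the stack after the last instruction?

-400

bipush -34 : -34
ineg       : 34
ineg       : -34
bipush 12  : -34 12
imul       : -408
bipush -4  : -408 -4
bipush -4  : -408 -4 -4
iadd       : -408 -8
isub       : -400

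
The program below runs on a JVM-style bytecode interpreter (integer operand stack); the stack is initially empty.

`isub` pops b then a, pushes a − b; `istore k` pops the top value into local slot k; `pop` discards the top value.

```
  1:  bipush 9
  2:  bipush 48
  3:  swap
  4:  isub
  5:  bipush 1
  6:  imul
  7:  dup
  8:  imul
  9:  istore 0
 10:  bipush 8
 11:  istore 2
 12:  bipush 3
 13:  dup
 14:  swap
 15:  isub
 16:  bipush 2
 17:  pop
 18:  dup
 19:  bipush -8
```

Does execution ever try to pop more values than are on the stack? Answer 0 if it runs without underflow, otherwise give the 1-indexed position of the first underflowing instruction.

0

bipush 9  : 9
bipush 48 : 9 48
swap      : 48 9
isub      : 39
bipush 1  : 39 1
imul      : 39
dup       : 39 39
imul      : 1521
istore 0  : (empty)
bipush 8  : 8
istore 2  : (empty)
bipush 3  : 3
dup       : 3 3
swap      : 3 3
isub      : 0
bipush 2  : 0 2
pop       : 0
dup       : 0 0
bipush -8 : 0 0 -8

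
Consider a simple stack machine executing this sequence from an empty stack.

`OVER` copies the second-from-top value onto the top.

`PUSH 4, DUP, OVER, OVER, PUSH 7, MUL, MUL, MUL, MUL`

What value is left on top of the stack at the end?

PUSH 4 → [4]
DUP    → [4, 4]
OVER   → [4, 4, 4]
OVER   → [4, 4, 4, 4]
PUSH 7 → [4, 4, 4, 4, 7]
MUL    → [4, 4, 4, 28]
MUL    → [4, 4, 112]
MUL    → [4, 448]
MUL    → [1792]

1792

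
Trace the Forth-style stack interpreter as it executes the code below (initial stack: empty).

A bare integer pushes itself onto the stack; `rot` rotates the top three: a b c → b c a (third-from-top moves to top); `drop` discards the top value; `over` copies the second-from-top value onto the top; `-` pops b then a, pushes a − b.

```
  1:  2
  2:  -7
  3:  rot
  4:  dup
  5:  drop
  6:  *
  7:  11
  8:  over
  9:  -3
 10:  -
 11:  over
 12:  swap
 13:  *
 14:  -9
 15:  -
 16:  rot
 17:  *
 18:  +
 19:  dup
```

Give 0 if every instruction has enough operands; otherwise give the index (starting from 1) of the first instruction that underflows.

3

2  : 2
-7 : 2 -7
rot  — needs 3 operands, stack has 2 → underflow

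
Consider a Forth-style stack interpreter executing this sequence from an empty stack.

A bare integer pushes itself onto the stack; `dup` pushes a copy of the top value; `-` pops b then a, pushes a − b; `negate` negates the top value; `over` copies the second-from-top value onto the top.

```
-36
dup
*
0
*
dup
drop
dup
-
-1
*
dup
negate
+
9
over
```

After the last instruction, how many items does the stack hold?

-36     -36
dup     -36 -36
*       1296
0       1296 0
*       0
dup     0 0
drop    0
dup     0 0
-       0
-1      0 -1
*       0
dup     0 0
negate  0 0
+       0
9       0 9
over    0 9 0

3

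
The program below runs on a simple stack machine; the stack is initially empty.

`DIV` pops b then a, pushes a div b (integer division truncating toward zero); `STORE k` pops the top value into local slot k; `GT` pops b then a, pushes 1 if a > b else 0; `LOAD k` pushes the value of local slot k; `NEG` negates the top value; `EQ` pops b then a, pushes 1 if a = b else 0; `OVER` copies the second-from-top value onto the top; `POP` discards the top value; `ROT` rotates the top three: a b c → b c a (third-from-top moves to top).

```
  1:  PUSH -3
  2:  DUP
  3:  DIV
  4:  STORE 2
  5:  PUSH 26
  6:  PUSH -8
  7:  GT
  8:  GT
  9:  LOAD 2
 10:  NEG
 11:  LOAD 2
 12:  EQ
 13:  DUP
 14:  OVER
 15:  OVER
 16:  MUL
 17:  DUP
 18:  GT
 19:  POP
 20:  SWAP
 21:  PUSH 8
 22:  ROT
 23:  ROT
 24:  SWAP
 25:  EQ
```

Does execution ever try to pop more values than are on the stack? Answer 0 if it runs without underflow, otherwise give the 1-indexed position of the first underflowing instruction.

PUSH -3  -3
DUP      -3 -3
DIV      1
STORE 2  (empty)
PUSH 26  26
PUSH -8  26 -8
GT       1
GT  — needs 2 operands, stack has 1 → underflow

8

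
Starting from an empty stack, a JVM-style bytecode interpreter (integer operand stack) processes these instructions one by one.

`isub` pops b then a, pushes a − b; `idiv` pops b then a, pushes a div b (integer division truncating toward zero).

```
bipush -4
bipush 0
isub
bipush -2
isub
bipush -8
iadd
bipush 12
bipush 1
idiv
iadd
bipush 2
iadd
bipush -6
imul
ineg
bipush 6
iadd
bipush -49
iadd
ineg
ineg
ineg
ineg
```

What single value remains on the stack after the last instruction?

bipush -4   [-4]
bipush 0    [-4, 0]
isub        [-4]
bipush -2   [-4, -2]
isub        [-2]
bipush -8   [-2, -8]
iadd        [-10]
bipush 12   [-10, 12]
bipush 1    [-10, 12, 1]
idiv        [-10, 12]
iadd        [2]
bipush 2    [2, 2]
iadd        [4]
bipush -6   [4, -6]
imul        [-24]
ineg        [24]
bipush 6    [24, 6]
iadd        [30]
bipush -49  [30, -49]
iadd        [-19]
ineg        [19]
ineg        [-19]
ineg        [19]
ineg        [-19]

-19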